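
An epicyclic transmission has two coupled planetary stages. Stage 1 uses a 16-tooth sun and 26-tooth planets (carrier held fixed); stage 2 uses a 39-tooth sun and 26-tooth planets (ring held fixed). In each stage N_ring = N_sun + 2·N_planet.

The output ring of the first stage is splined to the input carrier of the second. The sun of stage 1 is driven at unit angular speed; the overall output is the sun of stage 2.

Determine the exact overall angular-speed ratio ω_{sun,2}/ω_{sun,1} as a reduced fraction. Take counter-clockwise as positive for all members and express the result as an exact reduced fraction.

-40/51

Stage 1: N_ring = 16 + 2·26 = 68
Stage 1: 16(ω_s−ω_c) = −68(ω_r−ω_c),  ω_c=0, ω_s=1
Stage 1: ω_r = 0 − (16/68)(1−0) = -4/17
  ⇒ ω_r¹/ω_s¹ = -4/17
Stage 2: N_ring = 39 + 2·26 = 91
Stage 2: 39(ω_s−ω_c) = −91(ω_r−ω_c),  ω_r=0, ω_c=1
Stage 2: ω_s = 1 − (91/39)(0−1) = 10/3
  ⇒ ω_s²/ω_c² = 10/3
Coupling ω_c² = ω_r¹ ⇒ overall = -4/17 × 10/3 = -40/51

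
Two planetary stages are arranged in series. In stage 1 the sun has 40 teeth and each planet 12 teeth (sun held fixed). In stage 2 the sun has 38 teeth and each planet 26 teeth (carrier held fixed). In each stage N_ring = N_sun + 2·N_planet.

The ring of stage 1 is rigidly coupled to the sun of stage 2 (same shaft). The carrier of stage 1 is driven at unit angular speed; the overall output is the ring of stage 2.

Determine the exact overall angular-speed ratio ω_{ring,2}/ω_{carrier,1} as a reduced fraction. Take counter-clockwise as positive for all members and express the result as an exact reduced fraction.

Stage 1: N_ring = 40 + 2·12 = 64
Stage 1: 40(ω_s−ω_c) = −64(ω_r−ω_c),  ω_s=0, ω_c=1
Stage 1: ω_r = 1 − (40/64)(0−1) = 13/8
  ⇒ ω_r¹/ω_c¹ = 13/8
Stage 2: N_ring = 38 + 2·26 = 90
Stage 2: 38(ω_s−ω_c) = −90(ω_r−ω_c),  ω_c=0, ω_s=1
Stage 2: ω_r = 0 − (38/90)(1−0) = -19/45
  ⇒ ω_r²/ω_s² = -19/45
Coupling ω_s² = ω_r¹ ⇒ overall = 13/8 × -19/45 = -247/360

-247/360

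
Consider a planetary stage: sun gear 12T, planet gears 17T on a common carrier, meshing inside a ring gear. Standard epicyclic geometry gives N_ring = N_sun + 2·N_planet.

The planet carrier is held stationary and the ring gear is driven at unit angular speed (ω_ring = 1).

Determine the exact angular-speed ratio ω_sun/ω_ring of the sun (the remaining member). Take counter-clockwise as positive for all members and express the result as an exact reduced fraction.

N_ring = 12 + 2·17 = 46
12(ω_s−ω_c) = −46(ω_r−ω_c),  ω_c=0, ω_r=1
ω_s = 0 − (46/12)(1−0) = -23/6
ω_s/ω_r = -23/6

-23/6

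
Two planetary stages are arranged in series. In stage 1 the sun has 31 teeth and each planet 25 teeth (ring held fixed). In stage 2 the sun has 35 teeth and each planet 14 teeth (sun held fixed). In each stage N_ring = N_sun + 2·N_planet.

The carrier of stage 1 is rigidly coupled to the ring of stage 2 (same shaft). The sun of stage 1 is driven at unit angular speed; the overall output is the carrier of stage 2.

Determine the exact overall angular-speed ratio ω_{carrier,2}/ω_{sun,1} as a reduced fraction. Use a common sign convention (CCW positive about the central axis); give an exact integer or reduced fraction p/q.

279/1568

Stage 1: N_ring = 31 + 2·25 = 81
Stage 1: 31(ω_s−ω_c) = −81(ω_r−ω_c),  ω_r=0, ω_s=1
Stage 1: 31(1−ω_c) = −81(0−ω_c)  ⇒  112ω_c = 31  ⇒  ω_c = 31/112
  ⇒ ω_c¹/ω_s¹ = 31/112
Stage 2: N_ring = 35 + 2·14 = 63
Stage 2: 35(ω_s−ω_c) = −63(ω_r−ω_c),  ω_s=0, ω_r=1
Stage 2: 35(0−ω_c) = −63(1−ω_c)  ⇒  98ω_c = 63  ⇒  ω_c = 9/14
  ⇒ ω_c²/ω_r² = 9/14
Coupling ω_r² = ω_c¹ ⇒ overall = 31/112 × 9/14 = 279/1568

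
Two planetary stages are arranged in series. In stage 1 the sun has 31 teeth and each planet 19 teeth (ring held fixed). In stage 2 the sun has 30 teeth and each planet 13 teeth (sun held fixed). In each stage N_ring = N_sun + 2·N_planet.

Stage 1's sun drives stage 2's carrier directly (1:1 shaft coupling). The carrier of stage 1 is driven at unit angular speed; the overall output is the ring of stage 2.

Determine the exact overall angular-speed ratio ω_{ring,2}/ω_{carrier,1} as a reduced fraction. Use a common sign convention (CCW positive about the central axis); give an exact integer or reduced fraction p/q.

1075/217

Stage 1: N_ring = 31 + 2·19 = 69
Stage 1: 31(ω_s−ω_c) = −69(ω_r−ω_c),  ω_r=0, ω_c=1
Stage 1: ω_s = 1 − (69/31)(0−1) = 100/31
  ⇒ ω_s¹/ω_c¹ = 100/31
Stage 2: N_ring = 30 + 2·13 = 56
Stage 2: 30(ω_s−ω_c) = −56(ω_r−ω_c),  ω_s=0, ω_c=1
Stage 2: ω_r = 1 − (30/56)(0−1) = 43/28
  ⇒ ω_r²/ω_c² = 43/28
Coupling ω_c² = ω_s¹ ⇒ overall = 100/31 × 43/28 = 1075/217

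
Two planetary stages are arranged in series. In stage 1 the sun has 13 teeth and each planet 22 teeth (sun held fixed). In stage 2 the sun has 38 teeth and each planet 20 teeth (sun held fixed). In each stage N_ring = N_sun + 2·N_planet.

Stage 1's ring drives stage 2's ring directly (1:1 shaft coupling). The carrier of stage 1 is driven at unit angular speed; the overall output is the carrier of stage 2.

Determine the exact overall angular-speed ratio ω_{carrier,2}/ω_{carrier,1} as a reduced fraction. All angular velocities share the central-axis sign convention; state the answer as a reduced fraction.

Stage 1: N_ring = 13 + 2·22 = 57
Stage 1: 13(ω_s−ω_c) = −57(ω_r−ω_c),  ω_s=0, ω_c=1
Stage 1: ω_r = 1 − (13/57)(0−1) = 70/57
  ⇒ ω_r¹/ω_c¹ = 70/57
Stage 2: N_ring = 38 + 2·20 = 78
Stage 2: 38(ω_s−ω_c) = −78(ω_r−ω_c),  ω_s=0, ω_r=1
Stage 2: 38(0−ω_c) = −78(1−ω_c)  ⇒  116ω_c = 78  ⇒  ω_c = 39/58
  ⇒ ω_c²/ω_r² = 39/58
Coupling ω_r² = ω_r¹ ⇒ overall = 70/57 × 39/58 = 455/551

455/551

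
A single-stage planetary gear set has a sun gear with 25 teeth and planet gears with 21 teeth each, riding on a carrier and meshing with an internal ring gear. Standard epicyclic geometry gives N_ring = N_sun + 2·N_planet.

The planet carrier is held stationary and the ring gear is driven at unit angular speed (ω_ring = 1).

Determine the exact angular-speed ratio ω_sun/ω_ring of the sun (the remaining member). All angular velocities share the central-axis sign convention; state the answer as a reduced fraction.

N_ring = 25 + 2·21 = 67
25(ω_s−ω_c) = −67(ω_r−ω_c),  ω_c=0, ω_r=1
ω_s = 0 − (67/25)(1−0) = -67/25
ω_s/ω_r = -67/25

-67/25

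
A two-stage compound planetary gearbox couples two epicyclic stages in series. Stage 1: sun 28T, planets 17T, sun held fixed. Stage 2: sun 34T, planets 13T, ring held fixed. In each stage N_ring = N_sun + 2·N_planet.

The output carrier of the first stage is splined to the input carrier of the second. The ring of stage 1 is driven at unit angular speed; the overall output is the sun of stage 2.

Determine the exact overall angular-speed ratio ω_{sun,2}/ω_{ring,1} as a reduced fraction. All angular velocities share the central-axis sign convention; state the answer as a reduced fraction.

1457/765

Stage 1: N_ring = 28 + 2·17 = 62
Stage 1: 28(ω_s−ω_c) = −62(ω_r−ω_c),  ω_s=0, ω_r=1
Stage 1: 28(0−ω_c) = −62(1−ω_c)  ⇒  90ω_c = 62  ⇒  ω_c = 31/45
  ⇒ ω_c¹/ω_r¹ = 31/45
Stage 2: N_ring = 34 + 2·13 = 60
Stage 2: 34(ω_s−ω_c) = −60(ω_r−ω_c),  ω_r=0, ω_c=1
Stage 2: ω_s = 1 − (60/34)(0−1) = 47/17
  ⇒ ω_s²/ω_c² = 47/17
Coupling ω_c² = ω_c¹ ⇒ overall = 31/45 × 47/17 = 1457/765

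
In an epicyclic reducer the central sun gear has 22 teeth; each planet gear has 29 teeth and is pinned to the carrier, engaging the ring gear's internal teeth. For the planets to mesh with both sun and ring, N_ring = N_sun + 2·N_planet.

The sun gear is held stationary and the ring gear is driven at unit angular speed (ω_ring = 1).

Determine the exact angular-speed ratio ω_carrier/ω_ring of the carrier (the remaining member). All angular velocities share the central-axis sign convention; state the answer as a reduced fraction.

N_ring = 22 + 2·29 = 80
22(ω_s−ω_c) = −80(ω_r−ω_c),  ω_s=0, ω_r=1
22(0−ω_c) = −80(1−ω_c)  ⇒  102ω_c = 80  ⇒  ω_c = 40/51
ω_c/ω_r = 40/51

40/51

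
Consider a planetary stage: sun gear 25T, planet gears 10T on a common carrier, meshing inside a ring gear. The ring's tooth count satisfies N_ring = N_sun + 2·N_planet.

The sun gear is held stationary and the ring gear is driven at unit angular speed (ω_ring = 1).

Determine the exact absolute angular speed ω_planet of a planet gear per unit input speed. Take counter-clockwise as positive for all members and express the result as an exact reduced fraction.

9/4

N_ring = 25 + 2·10 = 45
25(ω_s−ω_c) = −45(ω_r−ω_c),  ω_s=0, ω_r=1
25(0−ω_c) = −45(1−ω_c)  ⇒  70ω_c = 45  ⇒  ω_c = 9/14
sun–planet: 25·(0−9/14) = −10·(ω_p−ω_c)  ⇒  ω_p−ω_c = −(25/10)·(-9/14) = 45/28
ω_p = 9/14 + 45/28 = 9/4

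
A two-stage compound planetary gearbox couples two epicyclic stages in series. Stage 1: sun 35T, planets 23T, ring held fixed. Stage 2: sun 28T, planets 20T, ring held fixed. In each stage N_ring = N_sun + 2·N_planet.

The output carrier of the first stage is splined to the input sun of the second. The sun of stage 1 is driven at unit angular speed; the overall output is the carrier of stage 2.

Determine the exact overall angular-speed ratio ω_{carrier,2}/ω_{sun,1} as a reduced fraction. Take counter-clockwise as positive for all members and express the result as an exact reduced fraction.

Stage 1: N_ring = 35 + 2·23 = 81
Stage 1: 35(ω_s−ω_c) = −81(ω_r−ω_c),  ω_r=0, ω_s=1
Stage 1: 35(1−ω_c) = −81(0−ω_c)  ⇒  116ω_c = 35  ⇒  ω_c = 35/116
  ⇒ ω_c¹/ω_s¹ = 35/116
Stage 2: N_ring = 28 + 2·20 = 68
Stage 2: 28(ω_s−ω_c) = −68(ω_r−ω_c),  ω_r=0, ω_s=1
Stage 2: 28(1−ω_c) = −68(0−ω_c)  ⇒  96ω_c = 28  ⇒  ω_c = 7/24
  ⇒ ω_c²/ω_s² = 7/24
Coupling ω_s² = ω_c¹ ⇒ overall = 35/116 × 7/24 = 245/2784

245/2784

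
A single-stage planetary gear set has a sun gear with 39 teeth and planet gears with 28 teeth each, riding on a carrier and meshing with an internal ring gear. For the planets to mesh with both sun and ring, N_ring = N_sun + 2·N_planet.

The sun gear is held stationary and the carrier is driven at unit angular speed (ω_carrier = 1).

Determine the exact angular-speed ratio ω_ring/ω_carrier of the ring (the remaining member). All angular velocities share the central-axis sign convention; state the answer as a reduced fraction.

134/95

N_ring = 39 + 2·28 = 95
39(ω_s−ω_c) = −95(ω_r−ω_c),  ω_s=0, ω_c=1
ω_r = 1 − (39/95)(0−1) = 134/95
ω_r/ω_c = 134/95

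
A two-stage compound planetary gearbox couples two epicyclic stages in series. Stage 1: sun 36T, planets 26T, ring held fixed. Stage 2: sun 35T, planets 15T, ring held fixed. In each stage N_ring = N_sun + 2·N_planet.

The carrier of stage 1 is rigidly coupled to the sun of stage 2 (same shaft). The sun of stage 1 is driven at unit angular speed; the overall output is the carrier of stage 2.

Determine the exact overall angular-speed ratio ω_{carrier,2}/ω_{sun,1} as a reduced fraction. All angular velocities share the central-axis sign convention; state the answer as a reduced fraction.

63/620

Stage 1: N_ring = 36 + 2·26 = 88
Stage 1: 36(ω_s−ω_c) = −88(ω_r−ω_c),  ω_r=0, ω_s=1
Stage 1: 36(1−ω_c) = −88(0−ω_c)  ⇒  124ω_c = 36  ⇒  ω_c = 9/31
  ⇒ ω_c¹/ω_s¹ = 9/31
Stage 2: N_ring = 35 + 2·15 = 65
Stage 2: 35(ω_s−ω_c) = −65(ω_r−ω_c),  ω_r=0, ω_s=1
Stage 2: 35(1−ω_c) = −65(0−ω_c)  ⇒  100ω_c = 35  ⇒  ω_c = 7/20
  ⇒ ω_c²/ω_s² = 7/20
Coupling ω_s² = ω_c¹ ⇒ overall = 9/31 × 7/20 = 63/620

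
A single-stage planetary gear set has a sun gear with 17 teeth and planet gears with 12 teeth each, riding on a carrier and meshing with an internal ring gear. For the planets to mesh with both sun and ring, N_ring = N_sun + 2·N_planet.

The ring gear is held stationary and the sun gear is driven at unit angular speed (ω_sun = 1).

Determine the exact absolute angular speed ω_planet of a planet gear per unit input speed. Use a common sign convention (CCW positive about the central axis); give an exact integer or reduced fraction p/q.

-17/24

N_ring = 17 + 2·12 = 41
17(ω_s−ω_c) = −41(ω_r−ω_c),  ω_r=0, ω_s=1
17(1−ω_c) = −41(0−ω_c)  ⇒  58ω_c = 17  ⇒  ω_c = 17/58
sun–planet: 17·(1−17/58) = −12·(ω_p−ω_c)  ⇒  ω_p−ω_c = −(17/12)·(41/58) = -697/696
ω_p = 17/58 − 697/696 = -17/24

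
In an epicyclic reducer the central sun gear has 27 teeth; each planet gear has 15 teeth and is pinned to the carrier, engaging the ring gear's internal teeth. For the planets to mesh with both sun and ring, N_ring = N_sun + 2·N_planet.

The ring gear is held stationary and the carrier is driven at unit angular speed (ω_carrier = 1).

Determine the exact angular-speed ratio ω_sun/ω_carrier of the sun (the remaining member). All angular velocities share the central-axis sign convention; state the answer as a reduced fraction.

28/9

N_ring = 27 + 2·15 = 57
27(ω_s−ω_c) = −57(ω_r−ω_c),  ω_r=0, ω_c=1
ω_s = 1 − (57/27)(0−1) = 28/9
ω_s/ω_c = 28/9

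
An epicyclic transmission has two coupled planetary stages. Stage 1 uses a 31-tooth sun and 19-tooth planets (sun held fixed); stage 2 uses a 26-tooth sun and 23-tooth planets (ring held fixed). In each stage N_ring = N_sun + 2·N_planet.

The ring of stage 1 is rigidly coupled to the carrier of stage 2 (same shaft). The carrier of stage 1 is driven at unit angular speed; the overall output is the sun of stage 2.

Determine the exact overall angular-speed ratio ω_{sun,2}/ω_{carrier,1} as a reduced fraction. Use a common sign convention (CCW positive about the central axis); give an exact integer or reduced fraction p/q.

Stage 1: N_ring = 31 + 2·19 = 69
Stage 1: 31(ω_s−ω_c) = −69(ω_r−ω_c),  ω_s=0, ω_c=1
Stage 1: ω_r = 1 − (31/69)(0−1) = 100/69
  ⇒ ω_r¹/ω_c¹ = 100/69
Stage 2: N_ring = 26 + 2·23 = 72
Stage 2: 26(ω_s−ω_c) = −72(ω_r−ω_c),  ω_r=0, ω_c=1
Stage 2: ω_s = 1 − (72/26)(0−1) = 49/13
  ⇒ ω_s²/ω_c² = 49/13
Coupling ω_c² = ω_r¹ ⇒ overall = 100/69 × 49/13 = 4900/897

4900/897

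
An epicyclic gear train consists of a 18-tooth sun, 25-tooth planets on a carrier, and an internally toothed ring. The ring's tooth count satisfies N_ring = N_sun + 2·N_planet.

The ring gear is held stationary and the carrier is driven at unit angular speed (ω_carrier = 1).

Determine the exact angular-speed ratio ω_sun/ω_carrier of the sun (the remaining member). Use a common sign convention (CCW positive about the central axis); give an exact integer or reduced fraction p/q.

43/9

N_ring = 18 + 2·25 = 68
18(ω_s−ω_c) = −68(ω_r−ω_c),  ω_r=0, ω_c=1
ω_s = 1 − (68/18)(0−1) = 43/9
ω_s/ω_c = 43/9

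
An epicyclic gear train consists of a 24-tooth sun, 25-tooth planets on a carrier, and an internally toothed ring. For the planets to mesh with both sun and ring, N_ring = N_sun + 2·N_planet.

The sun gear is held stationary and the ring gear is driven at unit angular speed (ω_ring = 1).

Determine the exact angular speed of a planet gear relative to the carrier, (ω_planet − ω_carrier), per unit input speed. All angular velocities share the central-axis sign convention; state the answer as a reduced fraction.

N_ring = 24 + 2·25 = 74
24(ω_s−ω_c) = −74(ω_r−ω_c),  ω_s=0, ω_r=1
24(0−ω_c) = −74(1−ω_c)  ⇒  98ω_c = 74  ⇒  ω_c = 37/49
sun–planet: 24·(0−37/49) = −25·(ω_p−ω_c)  ⇒  ω_p−ω_c = −(24/25)·(-37/49) = 888/1225

888/1225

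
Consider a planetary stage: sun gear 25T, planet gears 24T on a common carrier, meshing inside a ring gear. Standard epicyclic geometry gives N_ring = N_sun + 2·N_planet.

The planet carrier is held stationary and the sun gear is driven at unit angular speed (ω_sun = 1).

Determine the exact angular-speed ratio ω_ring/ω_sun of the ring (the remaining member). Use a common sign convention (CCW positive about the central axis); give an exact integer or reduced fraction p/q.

N_ring = 25 + 2·24 = 73
25(ω_s−ω_c) = −73(ω_r−ω_c),  ω_c=0, ω_s=1
ω_r = 0 − (25/73)(1−0) = -25/73
ω_r/ω_s = -25/73

-25/73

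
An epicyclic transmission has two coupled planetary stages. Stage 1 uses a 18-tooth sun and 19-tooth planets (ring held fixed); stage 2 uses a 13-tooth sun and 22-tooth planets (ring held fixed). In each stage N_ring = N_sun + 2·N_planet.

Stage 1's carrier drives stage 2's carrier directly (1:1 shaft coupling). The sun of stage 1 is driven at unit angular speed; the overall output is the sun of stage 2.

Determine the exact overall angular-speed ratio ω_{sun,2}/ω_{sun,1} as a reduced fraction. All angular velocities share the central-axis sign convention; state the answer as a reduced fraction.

630/481

Stage 1: N_ring = 18 + 2·19 = 56
Stage 1: 18(ω_s−ω_c) = −56(ω_r−ω_c),  ω_r=0, ω_s=1
Stage 1: 18(1−ω_c) = −56(0−ω_c)  ⇒  74ω_c = 18  ⇒  ω_c = 9/37
  ⇒ ω_c¹/ω_s¹ = 9/37
Stage 2: N_ring = 13 + 2·22 = 57
Stage 2: 13(ω_s−ω_c) = −57(ω_r−ω_c),  ω_r=0, ω_c=1
Stage 2: ω_s = 1 − (57/13)(0−1) = 70/13
  ⇒ ω_s²/ω_c² = 70/13
Coupling ω_c² = ω_c¹ ⇒ overall = 9/37 × 70/13 = 630/481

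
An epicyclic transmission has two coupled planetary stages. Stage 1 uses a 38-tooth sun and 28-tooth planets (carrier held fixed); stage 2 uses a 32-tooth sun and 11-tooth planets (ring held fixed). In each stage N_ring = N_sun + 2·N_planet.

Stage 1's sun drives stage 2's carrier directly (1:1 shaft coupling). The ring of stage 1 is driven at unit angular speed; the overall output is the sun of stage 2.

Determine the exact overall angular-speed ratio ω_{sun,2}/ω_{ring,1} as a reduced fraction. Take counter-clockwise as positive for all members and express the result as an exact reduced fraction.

Stage 1: N_ring = 38 + 2·28 = 94
Stage 1: 38(ω_s−ω_c) = −94(ω_r−ω_c),  ω_c=0, ω_r=1
Stage 1: ω_s = 0 − (94/38)(1−0) = -47/19
  ⇒ ω_s¹/ω_r¹ = -47/19
Stage 2: N_ring = 32 + 2·11 = 54
Stage 2: 32(ω_s−ω_c) = −54(ω_r−ω_c),  ω_r=0, ω_c=1
Stage 2: ω_s = 1 − (54/32)(0−1) = 43/16
  ⇒ ω_s²/ω_c² = 43/16
Coupling ω_c² = ω_s¹ ⇒ overall = -47/19 × 43/16 = -2021/304

-2021/304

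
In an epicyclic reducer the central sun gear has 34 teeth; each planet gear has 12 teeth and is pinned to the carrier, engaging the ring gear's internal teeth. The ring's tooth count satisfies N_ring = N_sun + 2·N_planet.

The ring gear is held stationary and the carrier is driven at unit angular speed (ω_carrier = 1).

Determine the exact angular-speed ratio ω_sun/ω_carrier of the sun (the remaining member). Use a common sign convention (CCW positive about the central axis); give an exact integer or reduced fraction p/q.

N_ring = 34 + 2·12 = 58
34(ω_s−ω_c) = −58(ω_r−ω_c),  ω_r=0, ω_c=1
ω_s = 1 − (58/34)(0−1) = 46/17
ω_s/ω_c = 46/17

46/17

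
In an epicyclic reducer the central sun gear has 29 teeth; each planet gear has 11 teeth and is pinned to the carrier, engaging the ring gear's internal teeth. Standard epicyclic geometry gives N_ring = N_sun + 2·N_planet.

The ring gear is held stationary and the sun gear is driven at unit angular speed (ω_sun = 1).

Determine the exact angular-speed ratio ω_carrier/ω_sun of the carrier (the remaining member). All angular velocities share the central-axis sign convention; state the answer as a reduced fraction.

29/80

N_ring = 29 + 2·11 = 51
29(ω_s−ω_c) = −51(ω_r−ω_c),  ω_r=0, ω_s=1
29(1−ω_c) = −51(0−ω_c)  ⇒  80ω_c = 29  ⇒  ω_c = 29/80
ω_c/ω_s = 29/80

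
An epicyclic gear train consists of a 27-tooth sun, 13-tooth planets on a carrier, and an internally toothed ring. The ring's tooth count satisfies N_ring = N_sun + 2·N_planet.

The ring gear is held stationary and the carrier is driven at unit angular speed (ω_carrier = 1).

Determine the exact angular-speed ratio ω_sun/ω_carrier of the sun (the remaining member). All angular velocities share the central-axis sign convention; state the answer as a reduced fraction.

N_ring = 27 + 2·13 = 53
27(ω_s−ω_c) = −53(ω_r−ω_c),  ω_r=0, ω_c=1
ω_s = 1 − (53/27)(0−1) = 80/27
ω_s/ω_c = 80/27

80/27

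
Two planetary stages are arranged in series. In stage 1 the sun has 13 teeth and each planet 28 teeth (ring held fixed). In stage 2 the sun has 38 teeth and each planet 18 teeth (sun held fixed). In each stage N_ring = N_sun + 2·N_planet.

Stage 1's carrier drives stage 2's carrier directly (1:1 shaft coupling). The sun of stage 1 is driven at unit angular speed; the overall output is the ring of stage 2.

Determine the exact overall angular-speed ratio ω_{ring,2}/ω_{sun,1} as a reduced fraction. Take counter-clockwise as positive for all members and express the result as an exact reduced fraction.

364/1517

Stage 1: N_ring = 13 + 2·28 = 69
Stage 1: 13(ω_s−ω_c) = −69(ω_r−ω_c),  ω_r=0, ω_s=1
Stage 1: 13(1−ω_c) = −69(0−ω_c)  ⇒  82ω_c = 13  ⇒  ω_c = 13/82
  ⇒ ω_c¹/ω_s¹ = 13/82
Stage 2: N_ring = 38 + 2·18 = 74
Stage 2: 38(ω_s−ω_c) = −74(ω_r−ω_c),  ω_s=0, ω_c=1
Stage 2: ω_r = 1 − (38/74)(0−1) = 56/37
  ⇒ ω_r²/ω_c² = 56/37
Coupling ω_c² = ω_c¹ ⇒ overall = 13/82 × 56/37 = 364/1517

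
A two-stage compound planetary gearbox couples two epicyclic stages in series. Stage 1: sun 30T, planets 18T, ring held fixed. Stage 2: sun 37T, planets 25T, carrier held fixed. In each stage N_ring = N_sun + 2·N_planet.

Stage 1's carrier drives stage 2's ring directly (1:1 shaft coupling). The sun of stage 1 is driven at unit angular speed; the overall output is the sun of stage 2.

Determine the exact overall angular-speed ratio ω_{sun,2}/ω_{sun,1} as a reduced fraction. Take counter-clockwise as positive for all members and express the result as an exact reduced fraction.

Stage 1: N_ring = 30 + 2·18 = 66
Stage 1: 30(ω_s−ω_c) = −66(ω_r−ω_c),  ω_r=0, ω_s=1
Stage 1: 30(1−ω_c) = −66(0−ω_c)  ⇒  96ω_c = 30  ⇒  ω_c = 5/16
  ⇒ ω_c¹/ω_s¹ = 5/16
Stage 2: N_ring = 37 + 2·25 = 87
Stage 2: 37(ω_s−ω_c) = −87(ω_r−ω_c),  ω_c=0, ω_r=1
Stage 2: ω_s = 0 − (87/37)(1−0) = -87/37
  ⇒ ω_s²/ω_r² = -87/37
Coupling ω_r² = ω_c¹ ⇒ overall = 5/16 × -87/37 = -435/592

-435/592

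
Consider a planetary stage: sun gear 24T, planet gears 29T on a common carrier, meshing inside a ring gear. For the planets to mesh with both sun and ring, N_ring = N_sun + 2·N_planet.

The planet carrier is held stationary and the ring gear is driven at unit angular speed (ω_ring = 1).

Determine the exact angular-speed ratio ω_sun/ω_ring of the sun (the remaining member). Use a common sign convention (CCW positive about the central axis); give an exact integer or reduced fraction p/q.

N_ring = 24 + 2·29 = 82
24(ω_s−ω_c) = −82(ω_r−ω_c),  ω_c=0, ω_r=1
ω_s = 0 − (82/24)(1−0) = -41/12
ω_s/ω_r = -41/12

-41/12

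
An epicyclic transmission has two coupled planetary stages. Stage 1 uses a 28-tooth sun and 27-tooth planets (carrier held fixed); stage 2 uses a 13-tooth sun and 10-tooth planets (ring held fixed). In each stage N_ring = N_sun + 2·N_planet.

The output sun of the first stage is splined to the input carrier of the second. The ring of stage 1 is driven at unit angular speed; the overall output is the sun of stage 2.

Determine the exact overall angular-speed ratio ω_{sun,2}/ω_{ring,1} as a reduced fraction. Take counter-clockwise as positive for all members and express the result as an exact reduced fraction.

Stage 1: N_ring = 28 + 2·27 = 82
Stage 1: 28(ω_s−ω_c) = −82(ω_r−ω_c),  ω_c=0, ω_r=1
Stage 1: ω_s = 0 − (82/28)(1−0) = -41/14
  ⇒ ω_s¹/ω_r¹ = -41/14
Stage 2: N_ring = 13 + 2·10 = 33
Stage 2: 13(ω_s−ω_c) = −33(ω_r−ω_c),  ω_r=0, ω_c=1
Stage 2: ω_s = 1 − (33/13)(0−1) = 46/13
  ⇒ ω_s²/ω_c² = 46/13
Coupling ω_c² = ω_s¹ ⇒ overall = -41/14 × 46/13 = -943/91

-943/91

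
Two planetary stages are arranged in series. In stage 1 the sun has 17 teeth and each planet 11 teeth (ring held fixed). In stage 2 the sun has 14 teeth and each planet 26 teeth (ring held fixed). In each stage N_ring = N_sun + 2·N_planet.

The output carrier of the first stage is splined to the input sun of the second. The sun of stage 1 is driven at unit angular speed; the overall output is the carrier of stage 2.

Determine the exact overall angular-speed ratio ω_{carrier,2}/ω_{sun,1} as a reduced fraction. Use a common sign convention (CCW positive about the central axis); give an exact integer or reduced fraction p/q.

Stage 1: N_ring = 17 + 2·11 = 39
Stage 1: 17(ω_s−ω_c) = −39(ω_r−ω_c),  ω_r=0, ω_s=1
Stage 1: 17(1−ω_c) = −39(0−ω_c)  ⇒  56ω_c = 17  ⇒  ω_c = 17/56
  ⇒ ω_c¹/ω_s¹ = 17/56
Stage 2: N_ring = 14 + 2·26 = 66
Stage 2: 14(ω_s−ω_c) = −66(ω_r−ω_c),  ω_r=0, ω_s=1
Stage 2: 14(1−ω_c) = −66(0−ω_c)  ⇒  80ω_c = 14  ⇒  ω_c = 7/40
  ⇒ ω_c²/ω_s² = 7/40
Coupling ω_s² = ω_c¹ ⇒ overall = 17/56 × 7/40 = 17/320

17/320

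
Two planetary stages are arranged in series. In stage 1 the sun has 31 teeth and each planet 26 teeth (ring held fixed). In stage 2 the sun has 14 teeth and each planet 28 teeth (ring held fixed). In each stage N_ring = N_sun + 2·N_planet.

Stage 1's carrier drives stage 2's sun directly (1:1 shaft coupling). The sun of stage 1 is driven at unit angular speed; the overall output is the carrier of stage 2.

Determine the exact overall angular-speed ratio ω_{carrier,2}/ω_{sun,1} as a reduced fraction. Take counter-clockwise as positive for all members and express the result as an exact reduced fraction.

Stage 1: N_ring = 31 + 2·26 = 83
Stage 1: 31(ω_s−ω_c) = −83(ω_r−ω_c),  ω_r=0, ω_s=1
Stage 1: 31(1−ω_c) = −83(0−ω_c)  ⇒  114ω_c = 31  ⇒  ω_c = 31/114
  ⇒ ω_c¹/ω_s¹ = 31/114
Stage 2: N_ring = 14 + 2·28 = 70
Stage 2: 14(ω_s−ω_c) = −70(ω_r−ω_c),  ω_r=0, ω_s=1
Stage 2: 14(1−ω_c) = −70(0−ω_c)  ⇒  84ω_c = 14  ⇒  ω_c = 1/6
  ⇒ ω_c²/ω_s² = 1/6
Coupling ω_s² = ω_c¹ ⇒ overall = 31/114 × 1/6 = 31/684

31/684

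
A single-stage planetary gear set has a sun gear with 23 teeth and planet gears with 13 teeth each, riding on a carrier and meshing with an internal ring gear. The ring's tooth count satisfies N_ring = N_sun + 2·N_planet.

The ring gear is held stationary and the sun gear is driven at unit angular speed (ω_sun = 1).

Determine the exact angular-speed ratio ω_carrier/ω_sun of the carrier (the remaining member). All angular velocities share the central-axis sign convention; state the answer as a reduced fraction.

23/72

N_ring = 23 + 2·13 = 49
23(ω_s−ω_c) = −49(ω_r−ω_c),  ω_r=0, ω_s=1
23(1−ω_c) = −49(0−ω_c)  ⇒  72ω_c = 23  ⇒  ω_c = 23/72
ω_c/ω_s = 23/72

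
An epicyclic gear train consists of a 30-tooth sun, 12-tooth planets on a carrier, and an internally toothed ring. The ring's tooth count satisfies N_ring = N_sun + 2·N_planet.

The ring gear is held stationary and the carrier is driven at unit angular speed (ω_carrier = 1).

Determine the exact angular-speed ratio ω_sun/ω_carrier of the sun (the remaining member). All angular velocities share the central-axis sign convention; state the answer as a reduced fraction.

N_ring = 30 + 2·12 = 54
30(ω_s−ω_c) = −54(ω_r−ω_c),  ω_r=0, ω_c=1
ω_s = 1 − (54/30)(0−1) = 14/5
ω_s/ω_c = 14/5

14/5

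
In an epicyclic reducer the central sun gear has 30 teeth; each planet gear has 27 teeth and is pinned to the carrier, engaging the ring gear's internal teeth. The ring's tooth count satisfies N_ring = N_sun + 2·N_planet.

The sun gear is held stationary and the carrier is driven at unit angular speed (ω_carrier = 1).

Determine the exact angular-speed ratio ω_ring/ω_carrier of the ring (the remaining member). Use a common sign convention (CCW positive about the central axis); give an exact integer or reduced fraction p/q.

19/14

N_ring = 30 + 2·27 = 84
30(ω_s−ω_c) = −84(ω_r−ω_c),  ω_s=0, ω_c=1
ω_r = 1 − (30/84)(0−1) = 19/14
ω_r/ω_c = 19/14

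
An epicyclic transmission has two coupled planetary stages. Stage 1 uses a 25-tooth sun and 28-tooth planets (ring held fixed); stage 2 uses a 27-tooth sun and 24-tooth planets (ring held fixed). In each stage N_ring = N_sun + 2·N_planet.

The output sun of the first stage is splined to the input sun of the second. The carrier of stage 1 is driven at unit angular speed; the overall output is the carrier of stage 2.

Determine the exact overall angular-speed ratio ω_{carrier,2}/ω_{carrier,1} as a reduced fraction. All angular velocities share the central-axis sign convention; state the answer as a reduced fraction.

Stage 1: N_ring = 25 + 2·28 = 81
Stage 1: 25(ω_s−ω_c) = −81(ω_r−ω_c),  ω_r=0, ω_c=1
Stage 1: ω_s = 1 − (81/25)(0−1) = 106/25
  ⇒ ω_s¹/ω_c¹ = 106/25
Stage 2: N_ring = 27 + 2·24 = 75
Stage 2: 27(ω_s−ω_c) = −75(ω_r−ω_c),  ω_r=0, ω_s=1
Stage 2: 27(1−ω_c) = −75(0−ω_c)  ⇒  102ω_c = 27  ⇒  ω_c = 9/34
  ⇒ ω_c²/ω_s² = 9/34
Coupling ω_s² = ω_s¹ ⇒ overall = 106/25 × 9/34 = 477/425

477/425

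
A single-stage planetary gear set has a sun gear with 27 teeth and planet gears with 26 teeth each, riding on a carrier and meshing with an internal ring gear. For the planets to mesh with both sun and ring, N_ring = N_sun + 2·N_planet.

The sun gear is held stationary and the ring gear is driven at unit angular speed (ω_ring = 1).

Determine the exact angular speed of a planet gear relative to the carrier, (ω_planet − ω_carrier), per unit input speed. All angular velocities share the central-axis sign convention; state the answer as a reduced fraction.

N_ring = 27 + 2·26 = 79
27(ω_s−ω_c) = −79(ω_r−ω_c),  ω_s=0, ω_r=1
27(0−ω_c) = −79(1−ω_c)  ⇒  106ω_c = 79  ⇒  ω_c = 79/106
sun–planet: 27·(0−79/106) = −26·(ω_p−ω_c)  ⇒  ω_p−ω_c = −(27/26)·(-79/106) = 2133/2756

2133/2756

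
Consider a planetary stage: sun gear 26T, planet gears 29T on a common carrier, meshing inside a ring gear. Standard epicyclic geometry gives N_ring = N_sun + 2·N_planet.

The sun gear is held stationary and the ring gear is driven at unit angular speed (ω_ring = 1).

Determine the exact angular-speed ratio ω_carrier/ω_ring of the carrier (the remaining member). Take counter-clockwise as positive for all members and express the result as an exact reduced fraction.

42/55

N_ring = 26 + 2·29 = 84
26(ω_s−ω_c) = −84(ω_r−ω_c),  ω_s=0, ω_r=1
26(0−ω_c) = −84(1−ω_c)  ⇒  110ω_c = 84  ⇒  ω_c = 42/55
ω_c/ω_r = 42/55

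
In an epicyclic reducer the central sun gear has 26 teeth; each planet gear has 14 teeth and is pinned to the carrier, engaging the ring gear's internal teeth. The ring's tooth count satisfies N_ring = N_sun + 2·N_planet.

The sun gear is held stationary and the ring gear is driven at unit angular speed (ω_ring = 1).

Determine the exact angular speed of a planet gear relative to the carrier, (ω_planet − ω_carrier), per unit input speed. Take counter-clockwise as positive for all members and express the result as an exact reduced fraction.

351/280

N_ring = 26 + 2·14 = 54
26(ω_s−ω_c) = −54(ω_r−ω_c),  ω_s=0, ω_r=1
26(0−ω_c) = −54(1−ω_c)  ⇒  80ω_c = 54  ⇒  ω_c = 27/40
sun–planet: 26·(0−27/40) = −14·(ω_p−ω_c)  ⇒  ω_p−ω_c = −(26/14)·(-27/40) = 351/280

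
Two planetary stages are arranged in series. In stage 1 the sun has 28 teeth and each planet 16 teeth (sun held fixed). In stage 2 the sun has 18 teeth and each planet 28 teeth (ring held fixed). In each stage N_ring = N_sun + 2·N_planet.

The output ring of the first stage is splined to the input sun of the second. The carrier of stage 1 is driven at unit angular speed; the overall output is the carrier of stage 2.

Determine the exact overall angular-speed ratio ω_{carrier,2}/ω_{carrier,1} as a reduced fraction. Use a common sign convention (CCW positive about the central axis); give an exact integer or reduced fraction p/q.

33/115

Stage 1: N_ring = 28 + 2·16 = 60
Stage 1: 28(ω_s−ω_c) = −60(ω_r−ω_c),  ω_s=0, ω_c=1
Stage 1: ω_r = 1 − (28/60)(0−1) = 22/15
  ⇒ ω_r¹/ω_c¹ = 22/15
Stage 2: N_ring = 18 + 2·28 = 74
Stage 2: 18(ω_s−ω_c) = −74(ω_r−ω_c),  ω_r=0, ω_s=1
Stage 2: 18(1−ω_c) = −74(0−ω_c)  ⇒  92ω_c = 18  ⇒  ω_c = 9/46
  ⇒ ω_c²/ω_s² = 9/46
Coupling ω_s² = ω_r¹ ⇒ overall = 22/15 × 9/46 = 33/115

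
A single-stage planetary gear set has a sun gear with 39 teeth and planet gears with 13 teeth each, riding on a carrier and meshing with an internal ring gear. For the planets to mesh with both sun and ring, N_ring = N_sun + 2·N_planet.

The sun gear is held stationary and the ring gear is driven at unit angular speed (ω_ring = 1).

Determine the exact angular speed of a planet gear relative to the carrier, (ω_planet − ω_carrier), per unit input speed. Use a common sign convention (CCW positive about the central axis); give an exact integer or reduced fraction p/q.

15/8

N_ring = 39 + 2·13 = 65
39(ω_s−ω_c) = −65(ω_r−ω_c),  ω_s=0, ω_r=1
39(0−ω_c) = −65(1−ω_c)  ⇒  104ω_c = 65  ⇒  ω_c = 5/8
sun–planet: 39·(0−5/8) = −13·(ω_p−ω_c)  ⇒  ω_p−ω_c = −(39/13)·(-5/8) = 15/8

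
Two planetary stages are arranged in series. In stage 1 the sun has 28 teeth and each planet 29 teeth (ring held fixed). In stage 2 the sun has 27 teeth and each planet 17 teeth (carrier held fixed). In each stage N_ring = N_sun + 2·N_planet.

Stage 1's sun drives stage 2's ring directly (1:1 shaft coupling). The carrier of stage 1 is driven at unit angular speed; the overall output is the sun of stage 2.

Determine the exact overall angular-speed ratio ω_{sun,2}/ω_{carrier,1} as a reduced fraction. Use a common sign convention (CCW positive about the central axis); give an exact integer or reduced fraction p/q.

Stage 1: N_ring = 28 + 2·29 = 86
Stage 1: 28(ω_s−ω_c) = −86(ω_r−ω_c),  ω_r=0, ω_c=1
Stage 1: ω_s = 1 − (86/28)(0−1) = 57/14
  ⇒ ω_s¹/ω_c¹ = 57/14
Stage 2: N_ring = 27 + 2·17 = 61
Stage 2: 27(ω_s−ω_c) = −61(ω_r−ω_c),  ω_c=0, ω_r=1
Stage 2: ω_s = 0 − (61/27)(1−0) = -61/27
  ⇒ ω_s²/ω_r² = -61/27
Coupling ω_r² = ω_s¹ ⇒ overall = 57/14 × -61/27 = -1159/126

-1159/126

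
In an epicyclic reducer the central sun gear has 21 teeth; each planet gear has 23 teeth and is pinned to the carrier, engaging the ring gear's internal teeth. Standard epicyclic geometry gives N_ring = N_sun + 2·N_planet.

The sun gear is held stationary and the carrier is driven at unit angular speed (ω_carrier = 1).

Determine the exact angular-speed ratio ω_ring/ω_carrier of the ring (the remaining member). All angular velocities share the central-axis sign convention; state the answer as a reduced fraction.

N_ring = 21 + 2·23 = 67
21(ω_s−ω_c) = −67(ω_r−ω_c),  ω_s=0, ω_c=1
ω_r = 1 − (21/67)(0−1) = 88/67
ω_r/ω_c = 88/67

88/67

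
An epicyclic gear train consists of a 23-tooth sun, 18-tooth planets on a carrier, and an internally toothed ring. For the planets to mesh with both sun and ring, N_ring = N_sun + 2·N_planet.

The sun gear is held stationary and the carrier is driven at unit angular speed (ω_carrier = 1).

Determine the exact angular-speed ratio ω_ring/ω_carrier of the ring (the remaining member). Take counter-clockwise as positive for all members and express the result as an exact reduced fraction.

N_ring = 23 + 2·18 = 59
23(ω_s−ω_c) = −59(ω_r−ω_c),  ω_s=0, ω_c=1
ω_r = 1 − (23/59)(0−1) = 82/59
ω_r/ω_c = 82/59

82/59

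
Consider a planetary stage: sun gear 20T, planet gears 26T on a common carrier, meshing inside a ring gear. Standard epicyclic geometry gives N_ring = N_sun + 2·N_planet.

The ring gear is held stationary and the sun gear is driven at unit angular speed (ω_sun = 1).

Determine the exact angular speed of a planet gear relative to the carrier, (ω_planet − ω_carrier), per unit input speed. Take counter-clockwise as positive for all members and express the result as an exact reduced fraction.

N_ring = 20 + 2·26 = 72
20(ω_s−ω_c) = −72(ω_r−ω_c),  ω_r=0, ω_s=1
20(1−ω_c) = −72(0−ω_c)  ⇒  92ω_c = 20  ⇒  ω_c = 5/23
sun–planet: 20·(1−5/23) = −26·(ω_p−ω_c)  ⇒  ω_p−ω_c = −(20/26)·(18/23) = -180/299

-180/299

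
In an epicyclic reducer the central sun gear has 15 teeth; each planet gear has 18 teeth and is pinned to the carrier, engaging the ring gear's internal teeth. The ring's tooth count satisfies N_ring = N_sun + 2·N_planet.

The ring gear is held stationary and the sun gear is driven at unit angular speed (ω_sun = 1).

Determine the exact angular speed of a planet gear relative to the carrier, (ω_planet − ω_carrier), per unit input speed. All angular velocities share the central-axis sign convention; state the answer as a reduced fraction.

N_ring = 15 + 2·18 = 51
15(ω_s−ω_c) = −51(ω_r−ω_c),  ω_r=0, ω_s=1
15(1−ω_c) = −51(0−ω_c)  ⇒  66ω_c = 15  ⇒  ω_c = 5/22
sun–planet: 15·(1−5/22) = −18·(ω_p−ω_c)  ⇒  ω_p−ω_c = −(15/18)·(17/22) = -85/132

-85/132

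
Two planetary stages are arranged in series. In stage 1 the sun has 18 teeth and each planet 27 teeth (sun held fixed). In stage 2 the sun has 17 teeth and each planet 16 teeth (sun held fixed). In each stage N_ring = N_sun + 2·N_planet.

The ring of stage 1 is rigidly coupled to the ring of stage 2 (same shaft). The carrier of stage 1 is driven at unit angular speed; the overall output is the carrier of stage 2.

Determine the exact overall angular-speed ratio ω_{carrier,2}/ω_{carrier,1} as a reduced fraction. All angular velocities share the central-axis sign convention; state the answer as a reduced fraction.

245/264

Stage 1: N_ring = 18 + 2·27 = 72
Stage 1: 18(ω_s−ω_c) = −72(ω_r−ω_c),  ω_s=0, ω_c=1
Stage 1: ω_r = 1 − (18/72)(0−1) = 5/4
  ⇒ ω_r¹/ω_c¹ = 5/4
Stage 2: N_ring = 17 + 2·16 = 49
Stage 2: 17(ω_s−ω_c) = −49(ω_r−ω_c),  ω_s=0, ω_r=1
Stage 2: 17(0−ω_c) = −49(1−ω_c)  ⇒  66ω_c = 49  ⇒  ω_c = 49/66
  ⇒ ω_c²/ω_r² = 49/66
Coupling ω_r² = ω_r¹ ⇒ overall = 5/4 × 49/66 = 245/264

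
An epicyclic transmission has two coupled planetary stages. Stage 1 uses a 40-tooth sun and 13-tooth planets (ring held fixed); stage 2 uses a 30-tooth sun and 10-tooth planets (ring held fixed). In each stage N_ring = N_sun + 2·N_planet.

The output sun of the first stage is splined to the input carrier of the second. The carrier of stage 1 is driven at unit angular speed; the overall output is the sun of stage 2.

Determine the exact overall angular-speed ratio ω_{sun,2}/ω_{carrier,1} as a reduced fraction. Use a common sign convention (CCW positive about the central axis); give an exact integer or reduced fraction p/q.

Stage 1: N_ring = 40 + 2·13 = 66
Stage 1: 40(ω_s−ω_c) = −66(ω_r−ω_c),  ω_r=0, ω_c=1
Stage 1: ω_s = 1 − (66/40)(0−1) = 53/20
  ⇒ ω_s¹/ω_c¹ = 53/20
Stage 2: N_ring = 30 + 2·10 = 50
Stage 2: 30(ω_s−ω_c) = −50(ω_r−ω_c),  ω_r=0, ω_c=1
Stage 2: ω_s = 1 − (50/30)(0−1) = 8/3
  ⇒ ω_s²/ω_c² = 8/3
Coupling ω_c² = ω_s¹ ⇒ overall = 53/20 × 8/3 = 106/15

106/15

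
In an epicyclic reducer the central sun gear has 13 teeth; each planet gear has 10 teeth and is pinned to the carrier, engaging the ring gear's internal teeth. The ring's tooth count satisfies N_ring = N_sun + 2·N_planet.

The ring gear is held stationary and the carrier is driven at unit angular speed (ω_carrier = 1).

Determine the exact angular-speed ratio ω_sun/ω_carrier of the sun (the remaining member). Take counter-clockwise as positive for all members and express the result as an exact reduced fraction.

N_ring = 13 + 2·10 = 33
13(ω_s−ω_c) = −33(ω_r−ω_c),  ω_r=0, ω_c=1
ω_s = 1 − (33/13)(0−1) = 46/13
ω_s/ω_c = 46/13

46/13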